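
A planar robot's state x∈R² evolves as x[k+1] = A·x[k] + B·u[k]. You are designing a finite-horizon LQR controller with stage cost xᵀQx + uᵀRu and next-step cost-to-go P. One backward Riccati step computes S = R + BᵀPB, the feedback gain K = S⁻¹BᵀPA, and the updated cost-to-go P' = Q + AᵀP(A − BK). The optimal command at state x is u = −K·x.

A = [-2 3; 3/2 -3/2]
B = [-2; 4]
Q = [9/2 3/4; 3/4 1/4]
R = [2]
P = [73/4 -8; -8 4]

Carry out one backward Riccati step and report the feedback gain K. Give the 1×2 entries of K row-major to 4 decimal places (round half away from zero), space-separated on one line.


BᵀP = [-68.5000 32.0000]
S = R + BᵀPB = [2] + [265.0000] = [267.0000]
BᵀPA = [185.0000 -253.5000]
K = S⁻¹·BᵀPA = [0.6929 -0.9494]
A−BK = [-0.6142 1.1011; -1.2715 2.2978]
AᵀP(A−BK) = [1.8165 -2.8539; -2.8539 4.5674]
P' = Q + AᵀP(A−BK) = [6.3165 -2.1039; -2.1039 4.8174]
tr(P') = 11.1339

0.6929 -0.9494


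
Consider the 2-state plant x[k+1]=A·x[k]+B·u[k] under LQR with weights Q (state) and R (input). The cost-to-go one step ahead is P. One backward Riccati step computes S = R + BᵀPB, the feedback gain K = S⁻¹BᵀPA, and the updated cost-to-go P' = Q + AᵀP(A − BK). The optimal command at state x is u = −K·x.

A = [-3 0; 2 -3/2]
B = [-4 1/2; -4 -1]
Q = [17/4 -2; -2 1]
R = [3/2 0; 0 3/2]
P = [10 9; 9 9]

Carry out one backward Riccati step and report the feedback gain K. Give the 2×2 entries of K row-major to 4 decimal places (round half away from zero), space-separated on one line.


0.1921 0.1663 -0.8830 0.2743

BᵀP = [-76.0000 -72.0000; -4.0000 -4.5000]
S = R + BᵀPB = [3/2 0; 0 3/2] + [592.0000 34.0000; 34.0000 2.5000] = [593.5000 34.0000; 34.0000 4.0000]
BᵀPA = [84.0000 108.0000; 3.0000 6.7500]
K = S⁻¹·BᵀPA = [0.1921 0.1663; -0.8830 0.2743]
A−BK = [-1.7900 0.5279; 1.8855 -0.5607]
AᵀP(A−BK) = [4.5111 -1.2885; -1.2885 0.4427]
P' = Q + AᵀP(A−BK) = [8.7611 -3.2885; -3.2885 1.4427]
tr(P') = 10.2037


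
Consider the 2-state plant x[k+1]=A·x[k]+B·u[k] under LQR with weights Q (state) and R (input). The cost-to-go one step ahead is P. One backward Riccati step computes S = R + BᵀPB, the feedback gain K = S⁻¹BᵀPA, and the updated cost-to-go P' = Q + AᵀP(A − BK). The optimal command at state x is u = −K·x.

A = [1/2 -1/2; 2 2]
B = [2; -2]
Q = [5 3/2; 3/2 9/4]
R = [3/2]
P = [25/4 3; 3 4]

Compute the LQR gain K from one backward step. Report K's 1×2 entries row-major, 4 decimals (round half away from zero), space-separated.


-0.0405 -0.3919

BᵀP = [6.5000 -2.0000]
S = R + BᵀPB = [3/2] + [17.0000] = [18.5000]
BᵀPA = [-0.7500 -7.2500]
K = S⁻¹·BᵀPA = [-0.0405 -0.3919]
A−BK = [0.5811 0.2838; 1.9189 1.2162]
AᵀP(A−BK) = [23.5321 14.1436; 14.1436 8.7213]
P' = Q + AᵀP(A−BK) = [28.5321 15.6436; 15.6436 10.9713]
tr(P') = 39.5034


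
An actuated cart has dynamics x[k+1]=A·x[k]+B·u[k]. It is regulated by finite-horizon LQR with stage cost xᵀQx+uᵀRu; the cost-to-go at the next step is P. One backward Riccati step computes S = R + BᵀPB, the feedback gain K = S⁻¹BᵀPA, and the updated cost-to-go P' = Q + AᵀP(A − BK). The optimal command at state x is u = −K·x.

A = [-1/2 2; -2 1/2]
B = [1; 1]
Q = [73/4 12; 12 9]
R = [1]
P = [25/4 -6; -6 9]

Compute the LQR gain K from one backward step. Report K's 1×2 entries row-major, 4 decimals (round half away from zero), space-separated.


BᵀP = [0.2500 3.0000]
S = R + BᵀPB = [1] + [3.2500] = [4.2500]
BᵀPA = [-6.1250 2.0000]
K = S⁻¹·BᵀPA = [-1.4412 0.4706]
A−BK = [0.9412 1.5294; -0.5588 0.0294]
AᵀP(A−BK) = [16.7353 13.1324; 13.1324 14.3088]
P' = Q + AᵀP(A−BK) = [34.9853 25.1324; 25.1324 23.3088]
tr(P') = 58.2941

-1.4412 0.4706


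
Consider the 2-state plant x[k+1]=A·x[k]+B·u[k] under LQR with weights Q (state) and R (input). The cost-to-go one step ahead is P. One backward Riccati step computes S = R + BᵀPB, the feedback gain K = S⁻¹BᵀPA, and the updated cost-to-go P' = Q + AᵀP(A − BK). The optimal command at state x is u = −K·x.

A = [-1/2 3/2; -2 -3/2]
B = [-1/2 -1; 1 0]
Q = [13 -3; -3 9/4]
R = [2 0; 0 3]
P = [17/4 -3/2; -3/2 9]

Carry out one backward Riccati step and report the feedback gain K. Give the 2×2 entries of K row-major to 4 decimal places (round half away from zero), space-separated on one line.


-1.4681 -1.3404 0.6134 -0.5194

BᵀP = [-3.6250 9.7500; -4.2500 1.5000]
S = R + BᵀPB = [2 0; 0 3] + [11.5625 3.6250; 3.6250 4.2500] = [13.5625 3.6250; 3.6250 7.2500]
BᵀPA = [-17.6875 -20.0625; -0.8750 -8.6250]
K = S⁻¹·BᵀPA = [-1.4681 -1.3404; 0.6134 -0.5194]
A−BK = [-0.6207 0.3103; -0.5319 -0.1596]
AᵀP(A−BK) = [8.6324 3.0242; 3.0242 5.1900]
P' = Q + AᵀP(A−BK) = [21.6324 0.0242; 0.0242 7.4400]
tr(P') = 29.0725


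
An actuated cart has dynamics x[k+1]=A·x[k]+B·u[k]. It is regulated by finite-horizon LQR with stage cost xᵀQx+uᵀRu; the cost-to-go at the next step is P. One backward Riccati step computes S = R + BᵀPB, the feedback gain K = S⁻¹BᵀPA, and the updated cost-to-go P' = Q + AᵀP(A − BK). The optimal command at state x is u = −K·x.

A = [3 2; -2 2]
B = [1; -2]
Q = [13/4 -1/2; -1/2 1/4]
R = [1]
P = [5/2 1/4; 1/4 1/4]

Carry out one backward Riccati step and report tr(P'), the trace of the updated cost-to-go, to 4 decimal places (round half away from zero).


21.4286

BᵀP = [2.0000 -0.2500]
S = R + BᵀPB = [1] + [2.5000] = [3.5000]
BᵀPA = [6.5000 3.5000]
K = S⁻¹·BᵀPA = [1.8571 1.0000]
A−BK = [1.1429 1.0000; 1.7143 4.0000]
AᵀP(A−BK) = [8.4286 8.0000; 8.0000 9.5000]
P' = Q + AᵀP(A−BK) = [11.6786 7.5000; 7.5000 9.7500]
tr(P') = 21.4286


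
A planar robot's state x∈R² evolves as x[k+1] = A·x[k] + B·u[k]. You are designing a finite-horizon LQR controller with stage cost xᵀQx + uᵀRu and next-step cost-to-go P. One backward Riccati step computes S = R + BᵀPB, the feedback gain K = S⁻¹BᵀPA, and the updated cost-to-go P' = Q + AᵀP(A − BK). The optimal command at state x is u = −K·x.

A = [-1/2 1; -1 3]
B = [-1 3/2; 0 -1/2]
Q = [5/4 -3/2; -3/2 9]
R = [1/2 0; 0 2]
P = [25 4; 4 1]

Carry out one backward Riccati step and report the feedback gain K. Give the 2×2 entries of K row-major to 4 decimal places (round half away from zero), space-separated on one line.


BᵀP = [-25.0000 -4.0000; 35.5000 5.5000]
S = R + BᵀPB = [1/2 0; 0 2] + [25.0000 -35.5000; -35.5000 50.5000] = [25.5000 -35.5000; -35.5000 52.5000]
BᵀPA = [16.5000 -37.0000; -23.2500 52.0000]
K = S⁻¹·BᵀPA = [0.5207 -1.2293; -0.0908 0.1592]
A−BK = [0.1568 -0.4682; -1.0454 3.0796]
AᵀP(A−BK) = [0.5482 -1.5143; -1.5143 4.2357]
P' = Q + AᵀP(A−BK) = [1.7982 -3.0143; -3.0143 13.2357]
tr(P') = 15.0338

0.5207 -1.2293 -0.0908 0.1592


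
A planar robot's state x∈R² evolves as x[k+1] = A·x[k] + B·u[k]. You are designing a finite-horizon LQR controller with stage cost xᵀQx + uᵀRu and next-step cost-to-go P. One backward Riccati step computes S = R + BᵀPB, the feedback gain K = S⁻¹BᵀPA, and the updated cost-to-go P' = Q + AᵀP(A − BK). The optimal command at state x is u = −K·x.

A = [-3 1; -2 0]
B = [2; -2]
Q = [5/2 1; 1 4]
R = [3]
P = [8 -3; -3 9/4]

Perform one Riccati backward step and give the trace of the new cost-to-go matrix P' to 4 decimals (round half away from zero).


BᵀP = [22.0000 -10.5000]
S = R + BᵀPB = [3] + [65.0000] = [68.0000]
BᵀPA = [-45.0000 22.0000]
K = S⁻¹·BᵀPA = [-0.6618 0.3235]
A−BK = [-1.6765 0.3529; -3.3235 0.6471]
AᵀP(A−BK) = [15.2206 -3.4412; -3.4412 0.8824]
P' = Q + AᵀP(A−BK) = [17.7206 -2.4412; -2.4412 4.8824]
tr(P') = 22.6029

22.6029


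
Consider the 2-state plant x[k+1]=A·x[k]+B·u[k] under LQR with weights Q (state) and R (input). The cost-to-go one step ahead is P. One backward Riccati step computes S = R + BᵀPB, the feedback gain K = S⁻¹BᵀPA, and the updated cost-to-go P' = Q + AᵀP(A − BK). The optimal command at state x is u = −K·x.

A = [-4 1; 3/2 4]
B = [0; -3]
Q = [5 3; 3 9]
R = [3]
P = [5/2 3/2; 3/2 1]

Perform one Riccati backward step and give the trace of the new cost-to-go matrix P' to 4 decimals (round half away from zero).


BᵀP = [-4.5000 -3.0000]
S = R + BᵀPB = [3] + [9.0000] = [12.0000]
BᵀPA = [13.5000 -16.5000]
K = S⁻¹·BᵀPA = [1.1250 -1.3750]
A−BK = [-4.0000 1.0000; 4.8750 -0.1250]
AᵀP(A−BK) = [9.0625 -7.1875; -7.1875 7.8125]
P' = Q + AᵀP(A−BK) = [14.0625 -4.1875; -4.1875 16.8125]
tr(P') = 30.8750

30.8750


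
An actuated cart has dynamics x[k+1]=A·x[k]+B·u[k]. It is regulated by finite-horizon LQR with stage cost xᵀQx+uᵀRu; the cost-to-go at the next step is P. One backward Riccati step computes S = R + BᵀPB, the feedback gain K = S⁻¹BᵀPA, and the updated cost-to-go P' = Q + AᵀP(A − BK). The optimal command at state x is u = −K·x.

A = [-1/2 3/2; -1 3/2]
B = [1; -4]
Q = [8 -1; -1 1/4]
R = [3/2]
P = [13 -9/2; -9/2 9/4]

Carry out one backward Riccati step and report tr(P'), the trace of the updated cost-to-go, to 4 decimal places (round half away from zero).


15.3002

BᵀP = [31.0000 -13.5000]
S = R + BᵀPB = [3/2] + [85.0000] = [86.5000]
BᵀPA = [-2.0000 26.2500]
K = S⁻¹·BᵀPA = [-0.0231 0.3035]
A−BK = [-0.4769 1.1965; -1.0925 2.7139]
AᵀP(A−BK) = [0.9538 -2.3931; -2.3931 6.0965]
P' = Q + AᵀP(A−BK) = [8.9538 -3.3931; -3.3931 6.3465]
tr(P') = 15.3002


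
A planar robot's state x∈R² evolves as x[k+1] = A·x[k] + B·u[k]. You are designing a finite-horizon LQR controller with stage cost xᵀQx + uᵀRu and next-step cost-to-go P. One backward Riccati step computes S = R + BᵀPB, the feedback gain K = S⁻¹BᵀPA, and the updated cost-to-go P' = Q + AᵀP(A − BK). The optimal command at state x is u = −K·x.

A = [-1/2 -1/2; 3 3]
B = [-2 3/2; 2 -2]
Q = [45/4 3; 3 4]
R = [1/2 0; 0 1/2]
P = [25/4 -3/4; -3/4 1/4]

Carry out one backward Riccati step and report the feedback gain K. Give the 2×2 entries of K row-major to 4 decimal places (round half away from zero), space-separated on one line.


BᵀP = [-14.0000 2.0000; 10.8750 -1.6250]
S = R + BᵀPB = [1/2 0; 0 1/2] + [32.0000 -25.0000; -25.0000 19.5625] = [32.5000 -25.0000; -25.0000 20.0625]
BᵀPA = [13.0000 13.0000; -10.3125 -10.3125]
K = S⁻¹·BᵀPA = [0.1110 0.1110; -0.3757 -0.3757]
A−BK = [0.2855 0.2855; 2.0266 2.0266]
AᵀP(A−BK) = [0.7451 0.7451; 0.7451 0.7451]
P' = Q + AᵀP(A−BK) = [11.9951 3.7451; 3.7451 4.7451]
tr(P') = 16.7402

0.1110 0.1110 -0.3757 -0.3757


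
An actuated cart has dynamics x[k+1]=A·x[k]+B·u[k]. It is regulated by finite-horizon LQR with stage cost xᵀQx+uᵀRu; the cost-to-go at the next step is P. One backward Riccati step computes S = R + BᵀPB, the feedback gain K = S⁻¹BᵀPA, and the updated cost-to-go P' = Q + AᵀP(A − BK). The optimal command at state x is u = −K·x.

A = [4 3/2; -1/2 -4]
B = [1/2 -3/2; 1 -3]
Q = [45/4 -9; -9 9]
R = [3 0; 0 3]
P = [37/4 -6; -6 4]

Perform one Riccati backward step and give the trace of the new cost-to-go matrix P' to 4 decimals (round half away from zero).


BᵀP = [-1.3750 1.0000; 4.1250 -3.0000]
S = R + BᵀPB = [3 0; 0 3] + [0.3125 -0.9375; -0.9375 2.8125] = [3.3125 -0.9375; -0.9375 5.8125]
BᵀPA = [-6.0000 -6.0625; 18.0000 18.1875]
K = S⁻¹·BᵀPA = [-0.9796 -0.9898; 2.9388 2.9694]
A−BK = [8.8980 6.4490; 9.2959 5.8980]
AᵀP(A−BK) = [114.2245 104.6122; 104.6122 96.8061]
P' = Q + AᵀP(A−BK) = [125.4745 95.6122; 95.6122 105.8061]
tr(P') = 231.2806

231.2806


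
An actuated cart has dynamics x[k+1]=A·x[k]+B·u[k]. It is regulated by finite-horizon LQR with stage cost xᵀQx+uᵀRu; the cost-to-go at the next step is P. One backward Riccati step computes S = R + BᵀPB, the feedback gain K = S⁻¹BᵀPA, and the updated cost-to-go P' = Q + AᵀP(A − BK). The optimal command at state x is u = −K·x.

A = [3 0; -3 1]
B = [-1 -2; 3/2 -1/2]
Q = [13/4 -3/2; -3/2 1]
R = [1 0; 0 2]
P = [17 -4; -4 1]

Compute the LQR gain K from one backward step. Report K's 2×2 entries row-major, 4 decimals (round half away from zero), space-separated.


BᵀP = [-23.0000 5.5000; -32.0000 7.5000]
S = R + BᵀPB = [1 0; 0 2] + [31.2500 43.2500; 43.2500 60.2500] = [32.2500 43.2500; 43.2500 62.2500]
BᵀPA = [-85.5000 5.5000; -118.5000 7.5000]
K = S⁻¹·BᵀPA = [-1.4398 0.1314; -0.9033 0.0292]
A−BK = [-0.2464 0.1898; -1.2920 0.8175]
AᵀP(A−BK) = [3.8595 -0.3066; -0.3066 0.0584]
P' = Q + AᵀP(A−BK) = [7.1095 -1.8066; -1.8066 1.0584]
tr(P') = 8.1679

-1.4398 0.1314 -0.9033 0.0292


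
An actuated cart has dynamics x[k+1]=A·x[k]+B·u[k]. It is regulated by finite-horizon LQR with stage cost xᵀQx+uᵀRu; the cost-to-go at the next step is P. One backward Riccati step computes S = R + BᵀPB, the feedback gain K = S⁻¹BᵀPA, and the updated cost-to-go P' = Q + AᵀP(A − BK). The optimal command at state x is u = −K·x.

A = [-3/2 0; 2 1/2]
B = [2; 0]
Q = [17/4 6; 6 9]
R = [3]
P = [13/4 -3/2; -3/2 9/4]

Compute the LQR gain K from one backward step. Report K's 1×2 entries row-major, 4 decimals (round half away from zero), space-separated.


BᵀP = [6.5000 -3.0000]
S = R + BᵀPB = [3] + [13.0000] = [16.0000]
BᵀPA = [-15.7500 -1.5000]
K = S⁻¹·BᵀPA = [-0.9844 -0.0938]
A−BK = [0.4688 0.1875; 2.0000 0.5000]
AᵀP(A−BK) = [9.8086 1.8984; 1.8984 0.4219]
P' = Q + AᵀP(A−BK) = [14.0586 7.8984; 7.8984 9.4219]
tr(P') = 23.4805

-0.9844 -0.0938


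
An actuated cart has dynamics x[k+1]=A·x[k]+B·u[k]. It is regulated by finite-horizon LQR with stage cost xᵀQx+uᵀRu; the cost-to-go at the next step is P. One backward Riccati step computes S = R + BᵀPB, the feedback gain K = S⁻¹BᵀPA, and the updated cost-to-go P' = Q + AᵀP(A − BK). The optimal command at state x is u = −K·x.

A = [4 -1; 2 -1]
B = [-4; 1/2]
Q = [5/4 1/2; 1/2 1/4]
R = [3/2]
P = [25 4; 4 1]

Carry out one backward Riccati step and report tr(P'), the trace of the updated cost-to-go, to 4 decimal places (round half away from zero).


6.2576

BᵀP = [-98.0000 -15.5000]
S = R + BᵀPB = [3/2] + [384.2500] = [385.7500]
BᵀPA = [-423.0000 113.5000]
K = S⁻¹·BᵀPA = [-1.0966 0.2942]
A−BK = [-0.3863 0.1769; 2.5483 -1.1471]
AᵀP(A−BK) = [4.1529 -1.5399; -1.5399 0.6047]
P' = Q + AᵀP(A−BK) = [5.4029 -1.0399; -1.0399 0.8547]
tr(P') = 6.2576


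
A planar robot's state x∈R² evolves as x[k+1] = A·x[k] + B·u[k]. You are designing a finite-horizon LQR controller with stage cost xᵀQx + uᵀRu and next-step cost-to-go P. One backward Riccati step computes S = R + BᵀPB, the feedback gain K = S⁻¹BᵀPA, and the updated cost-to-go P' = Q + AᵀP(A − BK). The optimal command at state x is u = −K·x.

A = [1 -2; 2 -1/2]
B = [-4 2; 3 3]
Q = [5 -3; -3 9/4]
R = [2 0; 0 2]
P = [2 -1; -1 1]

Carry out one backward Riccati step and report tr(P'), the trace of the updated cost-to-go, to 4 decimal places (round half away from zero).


8.2222

BᵀP = [-11.0000 7.0000; 1.0000 1.0000]
S = R + BᵀPB = [2 0; 0 2] + [65.0000 -1.0000; -1.0000 5.0000] = [67.0000 -1.0000; -1.0000 7.0000]
BᵀPA = [3.0000 18.5000; 3.0000 -2.5000]
K = S⁻¹·BᵀPA = [0.0513 0.2714; 0.4359 -0.3184]
A−BK = [0.3333 -0.2778; 0.5385 -0.3590]
AᵀP(A−BK) = [0.5385 -0.3590; -0.3590 0.4338]
P' = Q + AᵀP(A−BK) = [5.5385 -3.3590; -3.3590 2.6838]
tr(P') = 8.2222


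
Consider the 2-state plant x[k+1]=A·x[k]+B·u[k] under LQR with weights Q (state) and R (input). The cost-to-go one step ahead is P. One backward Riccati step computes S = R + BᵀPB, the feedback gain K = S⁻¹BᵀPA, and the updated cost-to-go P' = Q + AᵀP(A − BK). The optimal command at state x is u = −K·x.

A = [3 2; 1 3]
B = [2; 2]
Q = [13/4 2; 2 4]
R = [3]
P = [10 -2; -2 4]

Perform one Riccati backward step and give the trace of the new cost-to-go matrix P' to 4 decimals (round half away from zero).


33.3430

BᵀP = [16.0000 4.0000]
S = R + BᵀPB = [3] + [40.0000] = [43.0000]
BᵀPA = [52.0000 44.0000]
K = S⁻¹·BᵀPA = [1.2093 1.0233]
A−BK = [0.5814 -0.0465; -1.4186 0.9535]
AᵀP(A−BK) = [19.1163 -3.2093; -3.2093 6.9767]
P' = Q + AᵀP(A−BK) = [22.3663 -1.2093; -1.2093 10.9767]
tr(P') = 33.3430


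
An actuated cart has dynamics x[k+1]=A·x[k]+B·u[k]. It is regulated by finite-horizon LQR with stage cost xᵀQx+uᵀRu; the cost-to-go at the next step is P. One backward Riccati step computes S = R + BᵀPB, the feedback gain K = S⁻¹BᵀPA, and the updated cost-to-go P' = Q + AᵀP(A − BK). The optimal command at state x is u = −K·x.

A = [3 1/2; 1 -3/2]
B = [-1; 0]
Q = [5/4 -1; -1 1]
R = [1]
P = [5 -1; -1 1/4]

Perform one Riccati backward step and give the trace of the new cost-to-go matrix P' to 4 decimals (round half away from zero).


BᵀP = [-5.0000 1.0000]
S = R + BᵀPB = [1] + [5.0000] = [6.0000]
BᵀPA = [-14.0000 -4.0000]
K = S⁻¹·BᵀPA = [-2.3333 -0.6667]
A−BK = [0.6667 -0.1667; 1.0000 -1.5000]
AᵀP(A−BK) = [6.5833 1.7917; 1.7917 0.6458]
P' = Q + AᵀP(A−BK) = [7.8333 0.7917; 0.7917 1.6458]
tr(P') = 9.4792

9.4792


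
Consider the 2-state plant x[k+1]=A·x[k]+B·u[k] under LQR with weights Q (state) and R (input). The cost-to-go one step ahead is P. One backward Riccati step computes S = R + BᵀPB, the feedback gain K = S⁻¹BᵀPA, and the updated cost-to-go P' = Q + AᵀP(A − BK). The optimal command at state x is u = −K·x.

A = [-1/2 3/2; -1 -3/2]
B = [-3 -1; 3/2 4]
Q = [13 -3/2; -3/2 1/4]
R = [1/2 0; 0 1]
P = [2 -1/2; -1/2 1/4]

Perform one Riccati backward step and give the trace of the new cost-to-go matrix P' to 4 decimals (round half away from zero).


13.4677

BᵀP = [-6.7500 1.8750; -4.0000 1.5000]
S = R + BᵀPB = [1/2 0; 0 1] + [23.0625 14.2500; 14.2500 10.0000] = [23.5625 14.2500; 14.2500 11.0000]
BᵀPA = [1.5000 -12.9375; 0.5000 -8.2500]
K = S⁻¹·BᵀPA = [0.1670 -0.4410; -0.1709 -0.1787]
A−BK = [-0.1698 -0.0017; -0.5668 -0.1236]
AᵀP(A−BK) = [0.0849 0.0008; 0.0008 0.1328]
P' = Q + AᵀP(A−BK) = [13.0849 -1.4992; -1.4992 0.3828]
tr(P') = 13.4677


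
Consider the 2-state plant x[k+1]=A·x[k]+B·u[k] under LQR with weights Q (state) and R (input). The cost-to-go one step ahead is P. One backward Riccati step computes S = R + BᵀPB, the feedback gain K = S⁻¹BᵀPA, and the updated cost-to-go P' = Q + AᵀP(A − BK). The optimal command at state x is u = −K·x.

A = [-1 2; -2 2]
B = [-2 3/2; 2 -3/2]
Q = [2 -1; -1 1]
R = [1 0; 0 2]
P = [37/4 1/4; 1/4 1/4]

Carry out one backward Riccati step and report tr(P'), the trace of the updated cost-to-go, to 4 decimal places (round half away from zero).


10.2049

BᵀP = [-18.0000 0.0000; 13.5000 0.0000]
S = R + BᵀPB = [1 0; 0 2] + [36.0000 -27.0000; -27.0000 20.2500] = [37.0000 -27.0000; -27.0000 22.2500]
BᵀPA = [18.0000 -36.0000; -13.5000 27.0000]
K = S⁻¹·BᵀPA = [0.3820 -0.7639; -0.1432 0.2865]
A−BK = [-0.0212 0.0424; -2.9788 3.9576]
AᵀP(A−BK) = [2.4410 -3.3820; -3.3820 4.7639]
P' = Q + AᵀP(A−BK) = [4.4410 -4.3820; -4.3820 5.7639]
tr(P') = 10.2049


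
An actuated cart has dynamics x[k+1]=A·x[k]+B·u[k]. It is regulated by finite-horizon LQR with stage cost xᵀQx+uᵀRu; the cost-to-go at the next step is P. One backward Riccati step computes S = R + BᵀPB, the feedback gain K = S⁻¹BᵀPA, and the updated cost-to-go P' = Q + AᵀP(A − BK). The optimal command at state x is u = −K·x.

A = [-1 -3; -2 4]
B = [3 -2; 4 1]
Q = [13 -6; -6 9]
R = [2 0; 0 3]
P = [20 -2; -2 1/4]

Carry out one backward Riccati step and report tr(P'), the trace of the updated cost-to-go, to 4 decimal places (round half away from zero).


26.6521

BᵀP = [52.0000 -5.0000; -42.0000 4.2500]
S = R + BᵀPB = [2 0; 0 3] + [136.0000 -109.0000; -109.0000 88.2500] = [138.0000 -109.0000; -109.0000 91.2500]
BᵀPA = [-42.0000 -176.0000; 33.5000 143.0000]
K = S⁻¹·BᵀPA = [-0.2544 -0.6648; 0.0632 0.7730]
A−BK = [-0.1103 0.5404; -1.0457 5.8862]
AᵀP(A−BK) = [0.1968 0.1827; 0.1827 4.4554]
P' = Q + AᵀP(A−BK) = [13.1968 -5.8173; -5.8173 13.4554]
tr(P') = 26.6521


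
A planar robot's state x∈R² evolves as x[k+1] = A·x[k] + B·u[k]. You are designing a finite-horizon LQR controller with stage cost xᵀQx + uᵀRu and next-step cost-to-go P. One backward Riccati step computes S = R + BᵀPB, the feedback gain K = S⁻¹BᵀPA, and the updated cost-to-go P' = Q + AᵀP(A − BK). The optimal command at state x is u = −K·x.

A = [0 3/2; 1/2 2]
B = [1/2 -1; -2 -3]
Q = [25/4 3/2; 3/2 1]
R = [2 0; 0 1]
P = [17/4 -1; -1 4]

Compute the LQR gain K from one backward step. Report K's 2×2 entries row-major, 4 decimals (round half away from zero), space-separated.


-0.1129 0.4524 -0.0875 -0.9516

BᵀP = [4.1250 -8.5000; -1.2500 -11.0000]
S = R + BᵀPB = [2 0; 0 1] + [19.0625 21.3750; 21.3750 34.2500] = [21.0625 21.3750; 21.3750 35.2500]
BᵀPA = [-4.2500 -10.8125; -5.5000 -23.8750]
K = S⁻¹·BᵀPA = [-0.1129 0.4524; -0.0875 -0.9516]
A−BK = [-0.0311 0.3222; 0.0115 0.0499]
AᵀP(A−BK) = [0.0385 -0.0613; -0.0613 1.7339]
P' = Q + AᵀP(A−BK) = [6.2885 1.4387; 1.4387 2.7339]
tr(P') = 9.0224


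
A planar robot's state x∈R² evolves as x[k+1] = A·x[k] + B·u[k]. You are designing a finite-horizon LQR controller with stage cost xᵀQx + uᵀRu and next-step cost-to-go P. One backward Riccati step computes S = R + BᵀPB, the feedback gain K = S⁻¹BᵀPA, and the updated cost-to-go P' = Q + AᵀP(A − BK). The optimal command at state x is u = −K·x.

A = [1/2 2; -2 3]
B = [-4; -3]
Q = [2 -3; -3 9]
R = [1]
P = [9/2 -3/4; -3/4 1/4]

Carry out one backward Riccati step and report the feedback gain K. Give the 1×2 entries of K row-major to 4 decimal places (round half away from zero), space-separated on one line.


BᵀP = [-15.7500 2.2500]
S = R + BᵀPB = [1] + [56.2500] = [57.2500]
BᵀPA = [-12.3750 -24.7500]
K = S⁻¹·BᵀPA = [-0.2162 -0.4323]
A−BK = [-0.3646 0.2707; -2.6485 1.7031]
AᵀP(A−BK) = [0.9501 -0.4749; -0.4749 0.5502]
P' = Q + AᵀP(A−BK) = [2.9501 -3.4749; -3.4749 9.5502]
tr(P') = 12.5003

-0.2162 -0.4323


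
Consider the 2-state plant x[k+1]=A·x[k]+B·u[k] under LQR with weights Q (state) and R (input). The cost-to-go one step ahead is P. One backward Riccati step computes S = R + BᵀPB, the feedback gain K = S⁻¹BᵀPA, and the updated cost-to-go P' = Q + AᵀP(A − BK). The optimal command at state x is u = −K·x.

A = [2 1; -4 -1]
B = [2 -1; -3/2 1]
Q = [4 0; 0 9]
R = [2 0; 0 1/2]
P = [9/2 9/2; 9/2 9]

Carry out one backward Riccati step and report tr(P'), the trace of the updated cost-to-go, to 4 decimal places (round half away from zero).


37.7568

BᵀP = [2.2500 -4.5000; 0.0000 4.5000]
S = R + BᵀPB = [2 0; 0 1/2] + [11.2500 -6.7500; -6.7500 4.5000] = [13.2500 -6.7500; -6.7500 5.0000]
BᵀPA = [22.5000 6.7500; -18.0000 -4.5000]
K = S⁻¹·BᵀPA = [-0.4350 0.1631; -4.1873 -0.6798]
A−BK = [-1.3172 -0.0060; -0.4653 -0.0755]
AᵀP(A−BK) = [24.4169 2.0937; 2.0937 0.3399]
P' = Q + AᵀP(A−BK) = [28.4169 2.0937; 2.0937 9.3399]
tr(P') = 37.7568


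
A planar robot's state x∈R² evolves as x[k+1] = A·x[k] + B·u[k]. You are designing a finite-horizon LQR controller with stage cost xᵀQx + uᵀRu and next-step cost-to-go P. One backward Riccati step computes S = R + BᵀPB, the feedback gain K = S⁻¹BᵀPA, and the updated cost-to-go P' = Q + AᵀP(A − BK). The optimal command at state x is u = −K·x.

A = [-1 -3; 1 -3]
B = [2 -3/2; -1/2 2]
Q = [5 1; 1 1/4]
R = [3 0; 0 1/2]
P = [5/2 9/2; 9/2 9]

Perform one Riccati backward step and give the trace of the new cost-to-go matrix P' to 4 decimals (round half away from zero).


20.6839

BᵀP = [2.7500 4.5000; 5.2500 11.2500]
S = R + BᵀPB = [3 0; 0 1/2] + [3.2500 4.8750; 4.8750 14.6250] = [6.2500 4.8750; 4.8750 15.1250]
BᵀPA = [1.7500 -21.7500; 6.0000 -49.5000]
K = S⁻¹·BᵀPA = [-0.0393 -1.2387; 0.4094 -2.8735]
A−BK = [-0.3074 -4.8329; 0.1616 2.1276]
AᵀP(A−BK) = [0.1126 -0.0914; -0.0914 15.3213]
P' = Q + AᵀP(A−BK) = [5.1126 0.9086; 0.9086 15.5713]
tr(P') = 20.6839


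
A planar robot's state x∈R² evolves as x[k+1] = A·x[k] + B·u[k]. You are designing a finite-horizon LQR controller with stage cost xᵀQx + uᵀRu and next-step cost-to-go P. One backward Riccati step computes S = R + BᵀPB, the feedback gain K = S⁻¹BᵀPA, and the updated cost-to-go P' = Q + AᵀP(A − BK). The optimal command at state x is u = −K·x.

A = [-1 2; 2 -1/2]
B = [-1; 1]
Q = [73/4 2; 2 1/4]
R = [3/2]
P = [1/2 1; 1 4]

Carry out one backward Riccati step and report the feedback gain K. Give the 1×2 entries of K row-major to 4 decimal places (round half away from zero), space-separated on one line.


BᵀP = [0.5000 3.0000]
S = R + BᵀPB = [3/2] + [2.5000] = [4.0000]
BᵀPA = [5.5000 -0.5000]
K = S⁻¹·BᵀPA = [1.3750 -0.1250]
A−BK = [0.3750 1.8750; 0.6250 -0.3750]
AᵀP(A−BK) = [4.9375 0.1875; 0.1875 0.9375]
P' = Q + AᵀP(A−BK) = [23.1875 2.1875; 2.1875 1.1875]
tr(P') = 24.3750

1.3750 -0.1250


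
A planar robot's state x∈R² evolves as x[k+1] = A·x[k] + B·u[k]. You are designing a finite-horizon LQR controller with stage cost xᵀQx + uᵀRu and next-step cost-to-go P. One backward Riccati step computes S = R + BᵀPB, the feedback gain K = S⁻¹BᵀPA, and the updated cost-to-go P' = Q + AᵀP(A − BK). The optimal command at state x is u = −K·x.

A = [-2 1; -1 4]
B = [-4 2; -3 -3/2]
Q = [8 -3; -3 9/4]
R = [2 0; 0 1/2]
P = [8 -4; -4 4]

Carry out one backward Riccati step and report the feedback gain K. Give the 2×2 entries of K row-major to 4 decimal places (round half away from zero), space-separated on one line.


BᵀP = [-20.0000 4.0000; 22.0000 -14.0000]
S = R + BᵀPB = [2 0; 0 1/2] + [68.0000 -46.0000; -46.0000 65.0000] = [70.0000 -46.0000; -46.0000 65.5000]
BᵀPA = [36.0000 -4.0000; -30.0000 -34.0000]
K = S⁻¹·BᵀPA = [0.3961 -0.7396; -0.1798 -1.0385]
A−BK = [-0.0559 0.1187; -0.0814 0.2236]
AᵀP(A−BK) = [0.3451 -0.5298; -0.5298 1.7335]
P' = Q + AᵀP(A−BK) = [8.3451 -3.5298; -3.5298 3.9835]
tr(P') = 12.3286

0.3961 -0.7396 -0.1798 -1.0385


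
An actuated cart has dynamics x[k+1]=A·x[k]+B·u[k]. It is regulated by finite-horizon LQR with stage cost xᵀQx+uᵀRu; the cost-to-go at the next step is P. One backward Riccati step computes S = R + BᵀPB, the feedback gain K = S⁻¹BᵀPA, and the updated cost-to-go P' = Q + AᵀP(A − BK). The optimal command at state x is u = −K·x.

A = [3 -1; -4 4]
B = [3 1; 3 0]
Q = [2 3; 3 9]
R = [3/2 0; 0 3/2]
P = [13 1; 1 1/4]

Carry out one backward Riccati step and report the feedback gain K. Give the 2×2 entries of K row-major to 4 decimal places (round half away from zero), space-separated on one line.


0.5628 -0.0545 0.7837 -0.4629

BᵀP = [42.0000 3.7500; 13.0000 1.0000]
S = R + BᵀPB = [3/2 0; 0 3/2] + [137.2500 42.0000; 42.0000 13.0000] = [138.7500 42.0000; 42.0000 14.5000]
BᵀPA = [111.0000 -27.0000; 35.0000 -9.0000]
K = S⁻¹·BᵀPA = [0.5628 -0.0545; 0.7837 -0.4629]
A−BK = [0.5280 -0.3737; -5.6884 4.1634]
AᵀP(A−BK) = [7.1029 -4.7519; -4.7519 3.3631]
P' = Q + AᵀP(A−BK) = [9.1029 -1.7519; -1.7519 12.3631]
tr(P') = 21.4660


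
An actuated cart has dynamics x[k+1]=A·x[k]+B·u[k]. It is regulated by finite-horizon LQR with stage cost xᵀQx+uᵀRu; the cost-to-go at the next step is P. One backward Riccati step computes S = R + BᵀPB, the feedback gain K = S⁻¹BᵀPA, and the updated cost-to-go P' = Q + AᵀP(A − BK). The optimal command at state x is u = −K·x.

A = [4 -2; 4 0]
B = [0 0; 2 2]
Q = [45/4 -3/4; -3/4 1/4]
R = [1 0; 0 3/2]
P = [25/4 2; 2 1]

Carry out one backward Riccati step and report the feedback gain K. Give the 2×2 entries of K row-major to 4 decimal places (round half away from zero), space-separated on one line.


3.1304 -1.0435 2.0870 -0.6957

BᵀP = [4.0000 2.0000; 4.0000 2.0000]
S = R + BᵀPB = [1 0; 0 3/2] + [4.0000 4.0000; 4.0000 4.0000] = [5.0000 4.0000; 4.0000 5.5000]
BᵀPA = [24.0000 -8.0000; 24.0000 -8.0000]
K = S⁻¹·BᵀPA = [3.1304 -1.0435; 2.0870 -0.6957]
A−BK = [4.0000 -2.0000; -6.4348 3.4783]
AᵀP(A−BK) = [54.7826 -24.2609; -24.2609 11.0870]
P' = Q + AᵀP(A−BK) = [66.0326 -25.0109; -25.0109 11.3370]
tr(P') = 77.3696


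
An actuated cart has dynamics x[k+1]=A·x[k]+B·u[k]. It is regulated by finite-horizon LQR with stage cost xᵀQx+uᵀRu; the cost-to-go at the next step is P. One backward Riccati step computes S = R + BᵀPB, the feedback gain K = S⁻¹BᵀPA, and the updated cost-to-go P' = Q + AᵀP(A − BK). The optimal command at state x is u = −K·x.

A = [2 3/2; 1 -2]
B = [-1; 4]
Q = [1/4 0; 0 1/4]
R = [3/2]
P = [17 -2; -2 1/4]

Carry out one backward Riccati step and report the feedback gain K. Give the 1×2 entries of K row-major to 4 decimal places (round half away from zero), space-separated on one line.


BᵀP = [-25.0000 3.0000]
S = R + BᵀPB = [3/2] + [37.0000] = [38.5000]
BᵀPA = [-47.0000 -43.5000]
K = S⁻¹·BᵀPA = [-1.2208 -1.1299]
A−BK = [0.7792 0.3701; 5.8831 2.5195]
AᵀP(A−BK) = [2.8734 2.3961; 2.3961 2.1006]
P' = Q + AᵀP(A−BK) = [3.1234 2.3961; 2.3961 2.3506]
tr(P') = 5.4740

-1.2208 -1.1299


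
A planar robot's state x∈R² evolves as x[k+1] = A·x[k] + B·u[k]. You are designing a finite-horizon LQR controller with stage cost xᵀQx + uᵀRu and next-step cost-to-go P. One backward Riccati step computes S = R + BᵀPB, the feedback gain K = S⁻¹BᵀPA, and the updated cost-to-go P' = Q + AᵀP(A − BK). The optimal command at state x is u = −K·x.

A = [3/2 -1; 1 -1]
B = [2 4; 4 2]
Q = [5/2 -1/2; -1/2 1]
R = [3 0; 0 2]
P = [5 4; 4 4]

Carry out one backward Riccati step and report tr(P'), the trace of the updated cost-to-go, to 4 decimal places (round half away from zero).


3.8575

BᵀP = [26.0000 24.0000; 28.0000 24.0000]
S = R + BᵀPB = [3 0; 0 2] + [148.0000 152.0000; 152.0000 160.0000] = [151.0000 152.0000; 152.0000 162.0000]
BᵀPA = [63.0000 -50.0000; 66.0000 -52.0000]
K = S⁻¹·BᵀPA = [0.1281 -0.1443; 0.2872 -0.1856]
A−BK = [0.0950 0.0309; -0.0869 -0.0515]
AᵀP(A−BK) = [0.2235 -0.1598; -0.1598 0.1340]
P' = Q + AᵀP(A−BK) = [2.7235 -0.6598; -0.6598 1.1340]
tr(P') = 3.8575


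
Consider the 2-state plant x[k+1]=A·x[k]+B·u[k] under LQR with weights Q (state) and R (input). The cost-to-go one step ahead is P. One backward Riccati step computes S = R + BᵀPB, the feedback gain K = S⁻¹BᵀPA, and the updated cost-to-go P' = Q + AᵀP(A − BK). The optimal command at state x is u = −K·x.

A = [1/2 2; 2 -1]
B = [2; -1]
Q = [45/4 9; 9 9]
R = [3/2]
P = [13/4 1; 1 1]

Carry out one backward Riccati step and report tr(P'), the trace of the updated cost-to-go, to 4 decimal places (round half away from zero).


26.4049

BᵀP = [5.5000 1.0000]
S = R + BᵀPB = [3/2] + [10.0000] = [11.5000]
BᵀPA = [4.7500 10.0000]
K = S⁻¹·BᵀPA = [0.4130 0.8696]
A−BK = [-0.3261 0.2609; 2.4130 -0.1304]
AᵀP(A−BK) = [4.8505 0.6196; 0.6196 1.3043]
P' = Q + AᵀP(A−BK) = [16.1005 9.6196; 9.6196 10.3043]
tr(P') = 26.4049


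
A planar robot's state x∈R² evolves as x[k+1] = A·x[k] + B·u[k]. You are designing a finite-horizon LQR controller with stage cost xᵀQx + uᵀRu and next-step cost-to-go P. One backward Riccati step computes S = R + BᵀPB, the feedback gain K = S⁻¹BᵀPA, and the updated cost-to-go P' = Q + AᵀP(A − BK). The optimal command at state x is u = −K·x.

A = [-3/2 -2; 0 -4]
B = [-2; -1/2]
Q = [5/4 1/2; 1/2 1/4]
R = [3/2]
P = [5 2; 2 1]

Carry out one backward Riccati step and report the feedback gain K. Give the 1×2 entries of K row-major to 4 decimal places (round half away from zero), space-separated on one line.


0.6408 1.5534

BᵀP = [-11.0000 -4.5000]
S = R + BᵀPB = [3/2] + [24.2500] = [25.7500]
BᵀPA = [16.5000 40.0000]
K = S⁻¹·BᵀPA = [0.6408 1.5534]
A−BK = [-0.2184 1.1068; 0.3204 -3.2233]
AᵀP(A−BK) = [0.6772 1.3689; 1.3689 5.8641]
P' = Q + AᵀP(A−BK) = [1.9272 1.8689; 1.8689 6.1141]
tr(P') = 8.0413


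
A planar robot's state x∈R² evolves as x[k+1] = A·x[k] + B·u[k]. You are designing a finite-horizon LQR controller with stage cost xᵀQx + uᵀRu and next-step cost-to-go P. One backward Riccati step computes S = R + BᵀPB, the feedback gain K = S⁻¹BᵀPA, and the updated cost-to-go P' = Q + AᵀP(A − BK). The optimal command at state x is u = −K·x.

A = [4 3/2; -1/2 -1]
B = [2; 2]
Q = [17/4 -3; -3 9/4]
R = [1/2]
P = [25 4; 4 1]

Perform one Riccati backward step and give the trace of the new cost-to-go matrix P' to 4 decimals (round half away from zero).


BᵀP = [58.0000 10.0000]
S = R + BᵀPB = [1/2] + [136.0000] = [136.5000]
BᵀPA = [227.0000 77.0000]
K = S⁻¹·BᵀPA = [1.6630 0.5641]
A−BK = [0.6740 0.3718; -3.8260 -2.1282]
AᵀP(A−BK) = [6.7482 3.4487; 3.4487 1.8141]
P' = Q + AᵀP(A−BK) = [10.9982 0.4487; 0.4487 4.0641]
tr(P') = 15.0623

15.0623


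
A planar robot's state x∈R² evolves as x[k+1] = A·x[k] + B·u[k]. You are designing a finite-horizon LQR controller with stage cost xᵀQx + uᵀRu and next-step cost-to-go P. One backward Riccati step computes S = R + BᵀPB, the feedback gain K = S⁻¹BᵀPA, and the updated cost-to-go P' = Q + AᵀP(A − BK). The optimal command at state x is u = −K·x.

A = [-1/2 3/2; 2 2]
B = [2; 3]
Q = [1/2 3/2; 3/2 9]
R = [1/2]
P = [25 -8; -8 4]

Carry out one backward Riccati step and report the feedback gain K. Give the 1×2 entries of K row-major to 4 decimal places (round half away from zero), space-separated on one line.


-0.5185 0.7654

BᵀP = [26.0000 -4.0000]
S = R + BᵀPB = [1/2] + [40.0000] = [40.5000]
BᵀPA = [-21.0000 31.0000]
K = S⁻¹·BᵀPA = [-0.5185 0.7654]
A−BK = [0.5370 -0.0309; 3.5556 -0.2963]
AᵀP(A−BK) = [27.3611 -2.6759; -2.6759 0.5216]
P' = Q + AᵀP(A−BK) = [27.8611 -1.1759; -1.1759 9.5216]
tr(P') = 37.3827


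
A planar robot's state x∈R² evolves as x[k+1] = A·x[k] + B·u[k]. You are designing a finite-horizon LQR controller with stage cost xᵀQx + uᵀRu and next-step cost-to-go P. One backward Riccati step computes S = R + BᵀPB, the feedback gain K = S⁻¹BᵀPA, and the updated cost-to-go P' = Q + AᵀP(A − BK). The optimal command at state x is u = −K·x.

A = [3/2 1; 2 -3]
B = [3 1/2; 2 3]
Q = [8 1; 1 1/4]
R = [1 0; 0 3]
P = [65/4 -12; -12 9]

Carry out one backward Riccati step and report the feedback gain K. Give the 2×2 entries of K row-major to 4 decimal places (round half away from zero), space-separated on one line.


BᵀP = [24.7500 -18.0000; -27.8750 21.0000]
S = R + BᵀPB = [1 0; 0 3] + [38.2500 -41.6250; -41.6250 49.0625] = [39.2500 -41.6250; -41.6250 52.0625]
BᵀPA = [1.1250 78.7500; 0.1875 -90.8750]
K = S⁻¹·BᵀPA = [0.2136 1.0207; 0.1743 -0.9294]
A−BK = [0.7722 -1.5974; 1.0499 -2.2532]
AᵀP(A−BK) = [0.2896 -0.5990; -0.5990 4.4080]
P' = Q + AᵀP(A−BK) = [8.2896 0.4010; 0.4010 4.6580]
tr(P') = 12.9476

0.2136 1.0207 0.1743 -0.9294


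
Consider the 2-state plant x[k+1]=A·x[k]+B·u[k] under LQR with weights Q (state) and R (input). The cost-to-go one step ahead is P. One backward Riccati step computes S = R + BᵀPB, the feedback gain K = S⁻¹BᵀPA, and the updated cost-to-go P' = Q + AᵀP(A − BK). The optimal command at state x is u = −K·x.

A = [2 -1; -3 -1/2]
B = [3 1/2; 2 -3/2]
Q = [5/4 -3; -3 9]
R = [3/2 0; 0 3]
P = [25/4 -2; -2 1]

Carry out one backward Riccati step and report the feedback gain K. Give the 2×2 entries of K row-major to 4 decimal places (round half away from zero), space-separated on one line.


0.7469 -0.3128 0.9946 -0.0705

BᵀP = [14.7500 -4.0000; 6.1250 -2.5000]
S = R + BᵀPB = [3/2 0; 0 3] + [36.2500 13.3750; 13.3750 6.8125] = [37.7500 13.3750; 13.3750 9.8125]
BᵀPA = [41.5000 -12.7500; 19.7500 -4.8750]
K = S⁻¹·BᵀPA = [0.7469 -0.3128; 0.9946 -0.0705]
A−BK = [-0.7381 -0.0264; -3.0020 0.0198]
AᵀP(A−BK) = [7.3583 -0.6278; -0.6278 0.1685]
P' = Q + AᵀP(A−BK) = [8.6083 -3.6278; -3.6278 9.1685]
tr(P') = 17.7768


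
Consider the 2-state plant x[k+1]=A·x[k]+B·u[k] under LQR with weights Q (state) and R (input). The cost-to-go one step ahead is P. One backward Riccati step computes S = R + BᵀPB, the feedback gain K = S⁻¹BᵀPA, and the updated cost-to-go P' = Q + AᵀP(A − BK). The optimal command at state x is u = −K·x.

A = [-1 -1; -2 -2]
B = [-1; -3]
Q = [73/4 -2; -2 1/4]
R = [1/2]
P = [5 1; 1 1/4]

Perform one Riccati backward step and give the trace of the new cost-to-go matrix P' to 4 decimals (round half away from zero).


19.2636

BᵀP = [-8.0000 -1.7500]
S = R + BᵀPB = [1/2] + [13.2500] = [13.7500]
BᵀPA = [11.5000 11.5000]
K = S⁻¹·BᵀPA = [0.8364 0.8364]
A−BK = [-0.1636 -0.1636; 0.5091 0.5091]
AᵀP(A−BK) = [0.3818 0.3818; 0.3818 0.3818]
P' = Q + AᵀP(A−BK) = [18.6318 -1.6182; -1.6182 0.6318]
tr(P') = 19.2636


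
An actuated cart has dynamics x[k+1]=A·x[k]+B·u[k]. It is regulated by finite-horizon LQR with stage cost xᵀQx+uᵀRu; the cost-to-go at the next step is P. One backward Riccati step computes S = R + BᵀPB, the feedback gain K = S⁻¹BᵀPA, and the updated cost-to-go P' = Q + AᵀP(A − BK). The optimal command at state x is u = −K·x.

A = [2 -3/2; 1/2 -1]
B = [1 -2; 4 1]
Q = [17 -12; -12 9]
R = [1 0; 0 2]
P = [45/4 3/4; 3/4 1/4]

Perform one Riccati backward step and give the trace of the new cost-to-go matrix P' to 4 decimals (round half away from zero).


BᵀP = [14.2500 1.7500; -21.7500 -1.2500]
S = R + BᵀPB = [1 0; 0 2] + [21.2500 -26.7500; -26.7500 42.2500] = [22.2500 -26.7500; -26.7500 44.2500]
BᵀPA = [29.3750 -23.1250; -44.1250 33.8750]
K = S⁻¹·BᵀPA = [0.4442 -0.4354; -0.7286 0.5023]
A−BK = [0.0985 -0.0599; -0.5483 0.2393]
AᵀP(A−BK) = [1.3625 -0.9823; -0.9823 0.7275]
P' = Q + AᵀP(A−BK) = [18.3625 -12.9823; -12.9823 9.7275]
tr(P') = 28.0899

28.0899


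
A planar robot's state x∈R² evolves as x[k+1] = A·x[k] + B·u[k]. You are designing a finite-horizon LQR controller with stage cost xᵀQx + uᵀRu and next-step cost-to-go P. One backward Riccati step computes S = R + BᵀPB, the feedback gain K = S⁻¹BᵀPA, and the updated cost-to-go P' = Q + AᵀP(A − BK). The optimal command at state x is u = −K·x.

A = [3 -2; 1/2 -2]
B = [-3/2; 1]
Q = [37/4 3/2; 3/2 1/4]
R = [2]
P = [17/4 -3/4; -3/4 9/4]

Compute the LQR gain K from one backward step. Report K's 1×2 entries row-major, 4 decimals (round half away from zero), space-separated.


BᵀP = [-7.1250 3.3750]
S = R + BᵀPB = [2] + [14.0625] = [16.0625]
BᵀPA = [-19.6875 7.5000]
K = S⁻¹·BᵀPA = [-1.2257 0.4669]
A−BK = [1.1615 -1.2996; 1.7257 -2.4669]
AᵀP(A−BK) = [12.4319 -13.3074; -13.3074 16.4981]
P' = Q + AᵀP(A−BK) = [21.6819 -11.8074; -11.8074 16.7481]
tr(P') = 38.4300

-1.2257 0.4669


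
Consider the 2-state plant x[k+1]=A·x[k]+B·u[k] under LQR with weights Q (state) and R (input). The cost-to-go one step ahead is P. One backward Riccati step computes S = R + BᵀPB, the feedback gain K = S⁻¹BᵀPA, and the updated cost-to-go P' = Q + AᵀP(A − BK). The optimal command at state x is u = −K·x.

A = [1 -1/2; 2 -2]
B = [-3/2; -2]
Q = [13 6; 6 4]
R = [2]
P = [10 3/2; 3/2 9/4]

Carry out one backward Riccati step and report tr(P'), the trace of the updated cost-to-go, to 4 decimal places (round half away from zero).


21.2412

BᵀP = [-18.0000 -6.7500]
S = R + BᵀPB = [2] + [40.5000] = [42.5000]
BᵀPA = [-31.5000 22.5000]
K = S⁻¹·BᵀPA = [-0.7412 0.5294]
A−BK = [-0.1118 0.2941; 0.5176 -0.9412]
AᵀP(A−BK) = [1.6529 -1.8235; -1.8235 2.5882]
P' = Q + AᵀP(A−BK) = [14.6529 4.1765; 4.1765 6.5882]
tr(P') = 21.2412


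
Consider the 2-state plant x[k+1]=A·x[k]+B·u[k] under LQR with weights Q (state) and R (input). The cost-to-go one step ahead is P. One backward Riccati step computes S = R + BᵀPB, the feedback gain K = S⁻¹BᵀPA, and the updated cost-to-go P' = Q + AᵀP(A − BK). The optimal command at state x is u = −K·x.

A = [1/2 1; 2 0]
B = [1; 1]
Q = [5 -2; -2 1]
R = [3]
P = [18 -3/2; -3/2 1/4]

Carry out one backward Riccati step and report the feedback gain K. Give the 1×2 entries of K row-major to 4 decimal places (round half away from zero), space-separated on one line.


BᵀP = [16.5000 -1.2500]
S = R + BᵀPB = [3] + [15.2500] = [18.2500]
BᵀPA = [5.7500 16.5000]
K = S⁻¹·BᵀPA = [0.3151 0.9041]
A−BK = [0.1849 0.0959; 1.6849 -0.9041]
AᵀP(A−BK) = [0.6884 0.8014; 0.8014 3.0822]
P' = Q + AᵀP(A−BK) = [5.6884 -1.1986; -1.1986 4.0822]
tr(P') = 9.7705

0.3151 0.9041
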